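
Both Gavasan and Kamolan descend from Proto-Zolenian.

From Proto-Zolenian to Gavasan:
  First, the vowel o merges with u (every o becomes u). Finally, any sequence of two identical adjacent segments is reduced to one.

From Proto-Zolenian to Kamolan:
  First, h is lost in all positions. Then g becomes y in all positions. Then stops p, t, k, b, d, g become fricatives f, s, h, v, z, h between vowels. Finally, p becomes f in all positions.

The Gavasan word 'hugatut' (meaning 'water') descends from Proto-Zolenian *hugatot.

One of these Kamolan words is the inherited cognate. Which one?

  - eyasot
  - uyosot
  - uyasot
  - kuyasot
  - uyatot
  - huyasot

uyasot

Kamolan: *hugatot
  hugatot → ugatot   [h-loss]
  ugatot → uyatot   [unconditioned shift]
  uyatot → uyasot   [intervocalic lenition]
  uyasot (rule 4 does not apply)
  giving Kamolan uyasot.
The other candidates each miss or misapply at least one Kamolan change.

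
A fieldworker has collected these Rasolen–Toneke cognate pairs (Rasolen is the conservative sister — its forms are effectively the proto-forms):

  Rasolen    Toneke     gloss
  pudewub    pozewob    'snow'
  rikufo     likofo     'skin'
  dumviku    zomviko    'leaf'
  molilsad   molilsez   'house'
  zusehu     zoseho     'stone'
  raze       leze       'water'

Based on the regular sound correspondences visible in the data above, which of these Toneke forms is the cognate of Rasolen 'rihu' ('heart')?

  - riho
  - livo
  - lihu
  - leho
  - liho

liho

rikufo ~ likofo — Rasolen r corresponds to Toneke l word-initially before a front vowel.
dumviku ~ zomviko, zusehu ~ zoseho — Rasolen u corresponds to Toneke o word-finally.
Applying these to Rasolen 'rihu':
  rihu → lihu   (r→l word-initially before a front vowel)
  lihu → liho   (u→o word-finally)
So the Toneke cognate is 'liho'.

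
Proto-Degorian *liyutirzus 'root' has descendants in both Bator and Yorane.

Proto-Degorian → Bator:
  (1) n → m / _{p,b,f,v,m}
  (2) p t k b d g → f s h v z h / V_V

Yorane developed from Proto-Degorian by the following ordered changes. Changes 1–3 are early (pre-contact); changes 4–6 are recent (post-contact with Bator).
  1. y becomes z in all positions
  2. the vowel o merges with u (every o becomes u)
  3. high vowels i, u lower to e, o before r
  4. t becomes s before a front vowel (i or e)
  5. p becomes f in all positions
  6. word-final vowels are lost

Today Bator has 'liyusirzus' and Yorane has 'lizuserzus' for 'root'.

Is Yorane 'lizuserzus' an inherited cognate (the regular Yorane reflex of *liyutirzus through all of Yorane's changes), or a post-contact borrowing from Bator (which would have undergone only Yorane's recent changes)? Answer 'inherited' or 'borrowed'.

If inherited, *liyutirzus would pass through all of Yorane's changes:
Yorane: *liyutirzus
  liyutirzus → lizutirzus   [unconditioned shift]
  lizutirzus (rule 2 does not apply)
  lizutirzus → lizuterzus   [pre-rhotic lowering]
  lizuterzus → lizuserzus   [palatalisation]
  lizuserzus (rule 5 does not apply)
  lizuserzus (rule 6 does not apply)
  giving Yorane lizuserzus.
If borrowed from Bator 'liyusirzus' after the early changes, it would undergo only the recent ones:
  rule 4 (palatalisation): no change (liyusirzus)
  rule 5 (unconditioned shift): no change (liyusirzus)
  rule 6 (apocope): no change (liyusirzus)
  ⇒ as a loan: liyusirzus
Yorane 'lizuserzus' matches the inherited outcome exactly, so it is an inherited cognate, not a loan.

inherited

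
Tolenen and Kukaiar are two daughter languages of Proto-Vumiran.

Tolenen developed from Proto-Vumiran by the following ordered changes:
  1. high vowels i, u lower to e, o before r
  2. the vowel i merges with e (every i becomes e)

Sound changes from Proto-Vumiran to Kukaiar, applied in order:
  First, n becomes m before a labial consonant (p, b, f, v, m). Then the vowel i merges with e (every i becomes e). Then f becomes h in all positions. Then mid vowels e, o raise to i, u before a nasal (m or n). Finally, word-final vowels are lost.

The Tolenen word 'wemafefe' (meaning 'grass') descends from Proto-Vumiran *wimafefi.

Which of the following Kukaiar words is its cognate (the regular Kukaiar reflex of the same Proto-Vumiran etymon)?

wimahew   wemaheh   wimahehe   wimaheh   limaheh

wimaheh

Kukaiar: *wimafefi > wemafefe > wemahehe > wimahehe > wimaheh  (by vowel merger, unconditioned shift, pre-nasal raising, apocope)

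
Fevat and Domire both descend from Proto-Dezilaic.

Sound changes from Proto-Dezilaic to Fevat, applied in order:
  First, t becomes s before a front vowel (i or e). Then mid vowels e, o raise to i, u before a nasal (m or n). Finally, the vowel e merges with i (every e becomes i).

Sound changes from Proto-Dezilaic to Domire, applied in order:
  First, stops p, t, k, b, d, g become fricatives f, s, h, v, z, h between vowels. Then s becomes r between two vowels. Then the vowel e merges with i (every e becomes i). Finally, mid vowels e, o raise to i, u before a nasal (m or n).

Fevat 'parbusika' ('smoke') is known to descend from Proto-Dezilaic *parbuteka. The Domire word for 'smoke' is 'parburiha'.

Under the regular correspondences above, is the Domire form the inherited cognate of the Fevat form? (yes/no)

yes

Derive the expected Domire reflex of *parbuteka:
Domire: *parbuteka > parbuseha > parbureha > parburiha  (by intervocalic lenition, rhotacism, vowel merger)
Domire 'parburiha' matches the regular reflex exactly, so the pair is cognate.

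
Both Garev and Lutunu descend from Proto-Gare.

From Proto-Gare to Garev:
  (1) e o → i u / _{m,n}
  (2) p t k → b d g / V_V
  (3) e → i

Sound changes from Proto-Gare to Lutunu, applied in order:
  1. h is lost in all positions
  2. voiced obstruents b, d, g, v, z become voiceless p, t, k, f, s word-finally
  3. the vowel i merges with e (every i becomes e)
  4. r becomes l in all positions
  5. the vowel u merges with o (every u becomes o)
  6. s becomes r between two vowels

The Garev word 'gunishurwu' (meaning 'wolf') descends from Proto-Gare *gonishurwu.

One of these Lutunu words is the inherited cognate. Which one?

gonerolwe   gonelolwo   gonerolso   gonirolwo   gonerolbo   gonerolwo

Lutunu: *gonishurwu > gonisurwu > gonesurwu > gonesulwu > gonesolwo > gonerolwo  (by h-loss, vowel merger, unconditioned shift, vowel merger, rhotacism)
Only 'gonerolwo' matches the regular Lutunu development of *gonishurwu.

gonerolwo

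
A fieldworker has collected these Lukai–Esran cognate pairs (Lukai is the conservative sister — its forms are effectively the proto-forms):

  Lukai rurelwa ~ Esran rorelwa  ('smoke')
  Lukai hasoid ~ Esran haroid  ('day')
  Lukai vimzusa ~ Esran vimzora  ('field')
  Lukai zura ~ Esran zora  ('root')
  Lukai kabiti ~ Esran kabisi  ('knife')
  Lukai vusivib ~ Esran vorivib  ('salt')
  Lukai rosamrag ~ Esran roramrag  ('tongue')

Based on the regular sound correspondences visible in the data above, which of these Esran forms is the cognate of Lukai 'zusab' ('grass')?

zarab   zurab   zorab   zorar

zorab

vimzusa ~ vimzora, vusivib ~ vorivib — Lukai u corresponds to Esran o after a consonant, before a consonant other than r, m, n, p, b, f, v.
vimzusa ~ vimzora, rosamrag ~ roramrag — Lukai s corresponds to Esran r between vowels (before a back vowel).
Applying these to Lukai 'zusab':
  zusab → zosab   (u→o after a consonant, before a consonant other than r, m, n, p, b, f, v)
  zosab → zorab   (s→r between vowels (before a back vowel))
So the Esran cognate is 'zorab'.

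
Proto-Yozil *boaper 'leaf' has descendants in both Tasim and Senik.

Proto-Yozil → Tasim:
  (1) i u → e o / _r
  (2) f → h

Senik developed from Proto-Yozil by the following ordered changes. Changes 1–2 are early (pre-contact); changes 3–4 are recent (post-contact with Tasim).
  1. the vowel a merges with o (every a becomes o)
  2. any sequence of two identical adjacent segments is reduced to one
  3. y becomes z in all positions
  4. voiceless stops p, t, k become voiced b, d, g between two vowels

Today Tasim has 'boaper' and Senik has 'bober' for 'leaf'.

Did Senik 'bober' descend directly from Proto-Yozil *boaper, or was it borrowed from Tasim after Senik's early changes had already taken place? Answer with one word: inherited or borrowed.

inherited

If inherited, *boaper would pass through all of Senik's changes:
Senik: start from *boaper.
  rule 1 (vowel merger): boaper → booper
  rule 2 (degemination): booper → boper
  rule 3: no change — boper
  rule 4 (intervocalic voicing): boper → bober
  ⇒ Senik bober
If borrowed from Tasim 'boaper' after the early changes, it would undergo only the recent ones:
  rule 3 (unconditioned shift): no change (boaper)
  rule 4 (intervocalic voicing): boaper → boaber
  ⇒ as a loan: boaber
Senik 'bober' matches the inherited outcome exactly, so it is an inherited cognate, not a loan.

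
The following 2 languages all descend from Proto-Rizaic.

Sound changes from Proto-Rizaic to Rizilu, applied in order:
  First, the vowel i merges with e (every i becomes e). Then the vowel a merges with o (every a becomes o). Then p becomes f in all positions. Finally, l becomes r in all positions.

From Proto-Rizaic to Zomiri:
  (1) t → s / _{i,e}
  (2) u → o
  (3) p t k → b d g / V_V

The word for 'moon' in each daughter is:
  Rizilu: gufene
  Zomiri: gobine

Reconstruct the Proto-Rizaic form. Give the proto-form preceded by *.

*gupine

Position 3: Rizilu has f, Zomiri has b. Taking the neighbouring segments as reconstructed: Rizilu f could go back to *p or *f; Zomiri b could go back to *p or *b — the one source consistent with every daughter is *p.
Position 4: Rizilu has e, Zomiri has i. Zomiri preserves i here (none of its changes turn any other segment into i), so the proto-segment is *i.
Verify the candidate proto-form against each daughter:
Rizilu: *gupine
  gupine → gupene   [vowel merger]
  gupene (rule 2 does not apply)
  gupene → gufene   [unconditioned shift]
  gufene (rule 4 does not apply)
  giving Rizilu gufene.
Zomiri: *gupine
  gupine (rule 1 does not apply)
  gupine → gopine   [vowel merger]
  gopine → gobine   [intervocalic voicing]
  giving Zomiri gobine.
No other proto-form is consistent with every reflex, so the reconstruction is *gupine.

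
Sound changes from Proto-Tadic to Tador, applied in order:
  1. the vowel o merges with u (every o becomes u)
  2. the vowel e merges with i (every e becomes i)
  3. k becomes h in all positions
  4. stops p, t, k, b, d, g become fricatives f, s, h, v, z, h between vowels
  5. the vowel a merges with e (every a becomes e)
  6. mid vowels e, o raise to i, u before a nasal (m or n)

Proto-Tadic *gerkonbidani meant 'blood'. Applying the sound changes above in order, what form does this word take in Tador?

Tador: start from *gerkonbidani.
  rule 1 (vowel merger): gerkonbidani → gerkunbidani
  rule 2 (vowel merger): gerkunbidani → girkunbidani
  rule 3 (unconditioned shift): girkunbidani → girhunbidani
  rule 4 (intervocalic lenition): girhunbidani → girhunbizani
  rule 5 (vowel merger): girhunbizani → girhunbizeni
  rule 6 (pre-nasal raising): girhunbizeni → girhunbizini
  ⇒ Tador girhunbizini

girhunbizini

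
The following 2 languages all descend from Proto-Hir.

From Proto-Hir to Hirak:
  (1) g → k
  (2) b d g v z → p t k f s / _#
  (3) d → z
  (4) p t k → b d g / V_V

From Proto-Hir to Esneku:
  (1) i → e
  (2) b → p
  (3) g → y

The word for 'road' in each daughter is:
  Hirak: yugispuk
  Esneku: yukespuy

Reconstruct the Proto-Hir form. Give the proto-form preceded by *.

*yukispug

Position 8: Hirak has k, Esneku has y. Taking the neighbouring segments as reconstructed: Hirak k could go back to *k or *g; Esneku y could go back to *g or *y — the one source consistent with every daughter is *g.
Position 3: Hirak has g, Esneku has k. Esneku preserves k here (none of its changes turn any other segment into k), so the proto-segment is *k.
Position 4: Hirak has i, Esneku has e. Hirak preserves i here (none of its changes turn any other segment into i), so the proto-segment is *i.
This points to *yukispug. Verify forward in each daughter:
Hirak: *yukispug > yukispuk > yugispuk  (by unconditioned shift, intervocalic voicing)
Esneku: *yukispug
  yukispug → yukespug   [vowel merger]
  yukespug (rule 2 does not apply)
  yukespug → yukespuy   [unconditioned shift]
  giving Esneku yukespuy.
Only *yukispug yields all of Hirak yugispuk, Esneku yukespuy.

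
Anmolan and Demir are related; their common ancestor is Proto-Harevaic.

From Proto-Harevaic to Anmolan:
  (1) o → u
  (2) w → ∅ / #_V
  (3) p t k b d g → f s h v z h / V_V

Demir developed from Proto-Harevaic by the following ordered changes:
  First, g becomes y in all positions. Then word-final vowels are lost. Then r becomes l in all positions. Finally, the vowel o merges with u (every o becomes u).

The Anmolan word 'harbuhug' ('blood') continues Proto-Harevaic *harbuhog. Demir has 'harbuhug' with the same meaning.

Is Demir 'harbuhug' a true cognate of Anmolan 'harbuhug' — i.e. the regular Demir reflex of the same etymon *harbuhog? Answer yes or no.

no

Derive the expected Demir reflex of *harbuhog:
Demir: *harbuhog
  harbuhog → harbuhoy   [unconditioned shift]
  harbuhoy (rule 2 does not apply)
  harbuhoy → halbuhoy   [unconditioned shift]
  halbuhoy → halbuhuy   [vowel merger]
  giving Demir halbuhuy.
The regular Demir reflex would be 'halbuhuy', but the attested form is 'harbuhug'. The correspondence is irregular, so they are not cognates (the Demir form has a different source).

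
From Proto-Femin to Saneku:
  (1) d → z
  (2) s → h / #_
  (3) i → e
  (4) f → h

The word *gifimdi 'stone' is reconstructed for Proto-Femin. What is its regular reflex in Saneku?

Saneku: *gifimdi
  gifimdi → gifimzi   [unconditioned shift]
  gifimzi (rule 2 does not apply)
  gifimzi → gefemze   [vowel merger]
  gefemze → gehemze   [unconditioned shift]
  giving Saneku gehemze.

gehemze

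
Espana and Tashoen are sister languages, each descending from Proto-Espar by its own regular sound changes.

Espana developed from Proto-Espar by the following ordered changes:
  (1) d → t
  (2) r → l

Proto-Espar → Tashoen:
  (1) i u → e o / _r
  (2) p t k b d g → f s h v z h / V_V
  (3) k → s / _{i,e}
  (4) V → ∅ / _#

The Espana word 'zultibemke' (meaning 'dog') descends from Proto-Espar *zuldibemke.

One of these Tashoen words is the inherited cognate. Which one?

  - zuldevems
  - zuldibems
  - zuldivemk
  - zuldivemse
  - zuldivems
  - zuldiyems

Tashoen: *zuldibemke > zuldivemke > zuldivemse > zuldivems  (by intervocalic lenition, palatalisation, apocope)
The other candidates each miss or misapply at least one Tashoen change.

zuldivems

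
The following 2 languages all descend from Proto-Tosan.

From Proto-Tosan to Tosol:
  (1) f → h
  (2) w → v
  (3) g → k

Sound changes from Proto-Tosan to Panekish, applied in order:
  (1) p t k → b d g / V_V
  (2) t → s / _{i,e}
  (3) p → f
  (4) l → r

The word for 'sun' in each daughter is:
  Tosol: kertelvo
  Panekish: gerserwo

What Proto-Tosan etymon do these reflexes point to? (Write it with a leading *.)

Position 7: Tosol has v, Panekish has w. Panekish preserves w here (none of its changes turn any other segment into w), so the proto-segment is *w.
Position 6: Tosol has l, Panekish has r. Tosol preserves l here (none of its changes turn any other segment into l), so the proto-segment is *l.
Position 4: Tosol has t, Panekish has s. Tosol preserves t here (none of its changes turn any other segment into t), so the proto-segment is *t.
Continuing position by position gives *gertelwo; check it forward:
Tosol: *gertelwo > gertelvo > kertelvo  (by unconditioned shift, unconditioned shift)
Panekish: *gertelwo > gerselwo > gerserwo  (by palatalisation, unconditioned shift)
Only *gertelwo yields all of Tosol kertelvo, Panekish gerserwo.

*gertelwo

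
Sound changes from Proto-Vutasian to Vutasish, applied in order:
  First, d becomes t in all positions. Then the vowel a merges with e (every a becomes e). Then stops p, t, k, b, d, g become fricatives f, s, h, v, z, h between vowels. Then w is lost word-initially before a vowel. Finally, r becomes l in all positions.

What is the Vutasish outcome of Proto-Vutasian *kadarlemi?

kesellemi

Vutasish: start from *kadarlemi.
  rule 1 (unconditioned shift): kadarlemi → katarlemi
  rule 2 (vowel merger): katarlemi → keterlemi
  rule 3 (intervocalic lenition): keterlemi → keserlemi
  rule 4: no change — keserlemi
  rule 5 (unconditioned shift): keserlemi → kesellemi
  ⇒ Vutasish kesellemi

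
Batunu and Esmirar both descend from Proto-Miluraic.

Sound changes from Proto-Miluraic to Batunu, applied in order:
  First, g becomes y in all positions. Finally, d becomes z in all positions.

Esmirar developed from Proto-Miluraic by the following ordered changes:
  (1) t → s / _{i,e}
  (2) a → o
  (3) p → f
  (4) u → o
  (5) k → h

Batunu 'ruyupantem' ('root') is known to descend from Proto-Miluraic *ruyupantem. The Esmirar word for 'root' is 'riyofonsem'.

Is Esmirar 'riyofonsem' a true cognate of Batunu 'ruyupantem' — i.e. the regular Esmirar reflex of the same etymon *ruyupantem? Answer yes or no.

no

Derive the expected Esmirar reflex of *ruyupantem:
Esmirar: *ruyupantem > ruyupansem > ruyuponsem > ruyufonsem > royofonsem  (by palatalisation, vowel merger, unconditioned shift, vowel merger)
The regular Esmirar reflex would be 'royofonsem', but the attested form is 'riyofonsem'. The correspondence is irregular, so they are not cognates (the Esmirar form has a different source).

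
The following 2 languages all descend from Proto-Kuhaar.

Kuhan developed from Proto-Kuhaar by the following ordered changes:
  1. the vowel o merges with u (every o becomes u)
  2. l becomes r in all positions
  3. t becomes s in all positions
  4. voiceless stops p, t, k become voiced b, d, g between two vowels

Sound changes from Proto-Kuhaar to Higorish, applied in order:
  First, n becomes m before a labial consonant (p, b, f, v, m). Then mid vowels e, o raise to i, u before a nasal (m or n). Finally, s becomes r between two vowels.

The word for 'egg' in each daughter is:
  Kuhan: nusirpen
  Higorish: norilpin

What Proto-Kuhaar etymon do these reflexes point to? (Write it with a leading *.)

*nosilpen

Position 5: Kuhan has r, Higorish has l. Higorish preserves l here (none of its changes turn any other segment into l), so the proto-segment is *l.
Position 2: Kuhan has u, Higorish has o. Higorish preserves o here (none of its changes turn any other segment into o), so the proto-segment is *o.
Verify the candidate proto-form against each daughter:
Kuhan: *nosilpen > nusilpen > nusirpen  (by vowel merger, unconditioned shift)
Higorish: start from *nosilpen.
  rule 1: no change — nosilpen
  rule 2 (pre-nasal raising): nosilpen → nosilpin
  rule 3 (rhotacism): nosilpin → norilpin
  ⇒ Higorish norilpin
*nosilpen is the unique common source.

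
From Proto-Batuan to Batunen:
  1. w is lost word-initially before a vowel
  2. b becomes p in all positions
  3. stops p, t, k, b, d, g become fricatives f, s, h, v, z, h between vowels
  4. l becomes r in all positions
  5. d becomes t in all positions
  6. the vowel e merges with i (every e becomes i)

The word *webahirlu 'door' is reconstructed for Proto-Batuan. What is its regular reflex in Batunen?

ifahirru

Batunen: *webahirlu > ebahirlu > epahirlu > efahirlu > efahirru > ifahirru  (by glide loss, unconditioned shift, intervocalic lenition, unconditioned shift, vowel merger)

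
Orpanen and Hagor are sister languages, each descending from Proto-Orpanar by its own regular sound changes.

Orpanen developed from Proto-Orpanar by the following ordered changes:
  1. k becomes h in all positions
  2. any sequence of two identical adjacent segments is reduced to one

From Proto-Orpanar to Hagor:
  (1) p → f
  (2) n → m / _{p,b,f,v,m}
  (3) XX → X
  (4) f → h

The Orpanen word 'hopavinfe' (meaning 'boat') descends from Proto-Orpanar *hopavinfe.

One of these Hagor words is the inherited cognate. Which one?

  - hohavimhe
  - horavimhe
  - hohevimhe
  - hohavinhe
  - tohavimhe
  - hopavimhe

hohavimhe

Hagor: *hopavinfe > hofavinfe > hofavimfe > hohavimhe  (by unconditioned shift, nasal place assimilation, unconditioned shift)
Only 'hohavimhe' matches the regular Hagor development of *hopavinfe.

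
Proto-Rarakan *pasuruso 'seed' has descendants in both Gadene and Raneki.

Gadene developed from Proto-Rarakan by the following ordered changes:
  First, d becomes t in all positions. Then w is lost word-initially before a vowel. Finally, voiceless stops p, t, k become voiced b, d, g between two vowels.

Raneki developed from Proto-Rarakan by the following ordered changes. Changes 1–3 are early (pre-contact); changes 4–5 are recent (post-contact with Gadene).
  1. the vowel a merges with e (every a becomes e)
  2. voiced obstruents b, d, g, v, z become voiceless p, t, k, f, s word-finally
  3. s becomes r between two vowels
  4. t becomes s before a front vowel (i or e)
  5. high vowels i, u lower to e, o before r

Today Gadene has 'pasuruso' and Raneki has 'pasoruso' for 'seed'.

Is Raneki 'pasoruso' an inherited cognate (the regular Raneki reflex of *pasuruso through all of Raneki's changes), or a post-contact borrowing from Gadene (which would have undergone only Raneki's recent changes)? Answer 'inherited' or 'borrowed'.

If inherited, *pasuruso would pass through all of Raneki's changes:
Raneki: *pasuruso
  pasuruso → pesuruso   [vowel merger]
  pesuruso (rule 2 does not apply)
  pesuruso → perururo   [rhotacism]
  perururo (rule 4 does not apply)
  perururo → perororo   [pre-rhotic lowering]
  giving Raneki perororo.
If borrowed from Gadene 'pasuruso' after the early changes, it would undergo only the recent ones:
  rule 4 (palatalisation): no change (pasuruso)
  rule 5 (pre-rhotic lowering): pasuruso → pasoruso
  ⇒ as a loan: pasoruso
Raneki 'pasoruso' matches the loan outcome 'pasoruso', not the inherited 'perororo' — it skipped the early Raneki changes, so it was borrowed from Gadene.

borrowed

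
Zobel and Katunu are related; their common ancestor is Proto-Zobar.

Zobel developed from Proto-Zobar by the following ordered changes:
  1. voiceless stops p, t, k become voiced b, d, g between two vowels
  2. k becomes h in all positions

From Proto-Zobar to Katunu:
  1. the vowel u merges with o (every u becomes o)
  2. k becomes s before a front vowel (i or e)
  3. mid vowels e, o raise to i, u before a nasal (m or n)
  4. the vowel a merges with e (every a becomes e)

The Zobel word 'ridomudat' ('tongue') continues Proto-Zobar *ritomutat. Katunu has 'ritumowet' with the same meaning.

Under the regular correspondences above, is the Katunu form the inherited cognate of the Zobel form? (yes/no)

no

Derive the expected Katunu reflex of *ritomutat:
Katunu: *ritomutat > ritomotat > ritumotat > ritumotet  (by vowel merger, pre-nasal raising, vowel merger)
The regular Katunu reflex would be 'ritumotet', but the attested form is 'ritumowet'. The correspondence is irregular, so they are not cognates (the Katunu form has a different source).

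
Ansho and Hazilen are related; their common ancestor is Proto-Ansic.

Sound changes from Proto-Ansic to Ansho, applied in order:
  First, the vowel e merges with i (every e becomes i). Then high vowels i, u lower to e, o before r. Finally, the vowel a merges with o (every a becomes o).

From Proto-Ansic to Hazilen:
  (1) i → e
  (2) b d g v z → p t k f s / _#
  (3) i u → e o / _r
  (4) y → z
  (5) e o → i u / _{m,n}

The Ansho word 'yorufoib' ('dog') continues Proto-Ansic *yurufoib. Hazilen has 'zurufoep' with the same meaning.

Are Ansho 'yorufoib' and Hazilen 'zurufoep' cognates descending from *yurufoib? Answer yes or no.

no

Derive the expected Hazilen reflex of *yurufoib:
Hazilen: *yurufoib
  yurufoib → yurufoeb   [vowel merger]
  yurufoeb → yurufoep   [final devoicing]
  yurufoep → yorufoep   [pre-rhotic lowering]
  yorufoep → zorufoep   [unconditioned shift]
  zorufoep (rule 5 does not apply)
  giving Hazilen zorufoep.
The regular Hazilen reflex would be 'zorufoep', but the attested form is 'zurufoep'. The correspondence is irregular, so they are not cognates (the Hazilen form has a different source).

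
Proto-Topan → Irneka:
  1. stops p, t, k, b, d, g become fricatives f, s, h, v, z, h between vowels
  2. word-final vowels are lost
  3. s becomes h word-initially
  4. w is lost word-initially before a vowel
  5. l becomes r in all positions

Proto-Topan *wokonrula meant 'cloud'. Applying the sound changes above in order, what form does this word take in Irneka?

Irneka: *wokonrula > wohonrula > wohonrul > ohonrul > ohonrur  (by intervocalic lenition, apocope, glide loss, unconditioned shift)

ohonrur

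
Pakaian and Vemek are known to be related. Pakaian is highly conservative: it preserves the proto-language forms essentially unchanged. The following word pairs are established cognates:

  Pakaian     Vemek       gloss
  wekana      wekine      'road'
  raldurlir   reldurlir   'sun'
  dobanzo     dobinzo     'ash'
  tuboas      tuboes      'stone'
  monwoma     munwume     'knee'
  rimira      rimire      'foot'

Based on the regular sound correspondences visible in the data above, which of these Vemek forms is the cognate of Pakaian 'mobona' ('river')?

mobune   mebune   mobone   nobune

monwoma ~ munwume — Pakaian o corresponds to Vemek u after a consonant, before a nasal.
wekana ~ wekine, monwoma ~ munwume — Pakaian a corresponds to Vemek e word-finally.
Applying these to Pakaian 'mobona':
  mobona → mobuna   (o→u after a consonant, before a nasal)
  mobuna → mobune   (a→e word-finally)
So the Vemek cognate is 'mobune'.

mobune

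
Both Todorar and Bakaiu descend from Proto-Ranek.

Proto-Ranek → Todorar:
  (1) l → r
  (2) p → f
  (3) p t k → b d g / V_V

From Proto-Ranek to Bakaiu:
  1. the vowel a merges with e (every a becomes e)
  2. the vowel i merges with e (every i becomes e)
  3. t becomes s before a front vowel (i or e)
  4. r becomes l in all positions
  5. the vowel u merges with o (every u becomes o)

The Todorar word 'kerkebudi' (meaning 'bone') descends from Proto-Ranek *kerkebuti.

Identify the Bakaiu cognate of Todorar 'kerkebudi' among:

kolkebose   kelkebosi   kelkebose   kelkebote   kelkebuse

kelkebose

Bakaiu: start from *kerkebuti.
  rule 1: no change — kerkebuti
  rule 2 (vowel merger): kerkebuti → kerkebute
  rule 3 (palatalisation): kerkebute → kerkebuse
  rule 4 (unconditioned shift): kerkebuse → kelkebuse
  rule 5 (vowel merger): kelkebuse → kelkebose
  ⇒ Bakaiu kelkebose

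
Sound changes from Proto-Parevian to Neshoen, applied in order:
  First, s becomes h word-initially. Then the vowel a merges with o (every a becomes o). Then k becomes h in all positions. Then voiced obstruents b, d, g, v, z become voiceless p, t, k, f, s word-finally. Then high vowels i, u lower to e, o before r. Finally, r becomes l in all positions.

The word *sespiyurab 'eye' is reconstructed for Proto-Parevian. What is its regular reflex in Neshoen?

Neshoen: *sespiyurab
  sespiyurab → hespiyurab   [debuccalisation]
  hespiyurab → hespiyurob   [vowel merger]
  hespiyurob (rule 3 does not apply)
  hespiyurob → hespiyurop   [final devoicing]
  hespiyurop → hespiyorop   [pre-rhotic lowering]
  hespiyorop → hespiyolop   [unconditioned shift]
  giving Neshoen hespiyolop.

hespiyolop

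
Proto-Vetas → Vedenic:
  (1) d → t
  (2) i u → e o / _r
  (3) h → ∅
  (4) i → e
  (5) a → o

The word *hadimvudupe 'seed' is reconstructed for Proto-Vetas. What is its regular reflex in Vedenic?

Vedenic: *hadimvudupe > hatimvutupe > atimvutupe > atemvutupe > otemvutupe  (by unconditioned shift, h-loss, vowel merger, vowel merger)

otemvutupe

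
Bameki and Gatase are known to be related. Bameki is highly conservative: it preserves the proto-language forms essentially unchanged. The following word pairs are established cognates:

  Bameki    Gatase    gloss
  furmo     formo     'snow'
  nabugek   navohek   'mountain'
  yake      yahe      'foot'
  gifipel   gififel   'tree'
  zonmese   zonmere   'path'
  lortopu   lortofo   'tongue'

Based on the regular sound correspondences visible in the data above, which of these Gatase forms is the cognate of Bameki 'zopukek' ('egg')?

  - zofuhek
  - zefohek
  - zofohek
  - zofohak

lortopu ~ lortofo — Bameki p corresponds to Gatase f between vowels (before a back vowel).
nabugek ~ navohek — Bameki u corresponds to Gatase o after a consonant, before a consonant other than r, m, n, p, b, f, v.
yake ~ yahe — Bameki k corresponds to Gatase h between vowels (before a front vowel).
Applying these to Bameki 'zopukek':
  zopukek → zofukek   (p→f between vowels (before a back vowel))
  zofukek → zofokek   (u→o after a consonant, before a consonant other than r, m, n, p, b, f, v)
  zofokek → zofohek   (k→h between vowels (before a front vowel))
So the Gatase cognate is 'zofohek'.

zofohek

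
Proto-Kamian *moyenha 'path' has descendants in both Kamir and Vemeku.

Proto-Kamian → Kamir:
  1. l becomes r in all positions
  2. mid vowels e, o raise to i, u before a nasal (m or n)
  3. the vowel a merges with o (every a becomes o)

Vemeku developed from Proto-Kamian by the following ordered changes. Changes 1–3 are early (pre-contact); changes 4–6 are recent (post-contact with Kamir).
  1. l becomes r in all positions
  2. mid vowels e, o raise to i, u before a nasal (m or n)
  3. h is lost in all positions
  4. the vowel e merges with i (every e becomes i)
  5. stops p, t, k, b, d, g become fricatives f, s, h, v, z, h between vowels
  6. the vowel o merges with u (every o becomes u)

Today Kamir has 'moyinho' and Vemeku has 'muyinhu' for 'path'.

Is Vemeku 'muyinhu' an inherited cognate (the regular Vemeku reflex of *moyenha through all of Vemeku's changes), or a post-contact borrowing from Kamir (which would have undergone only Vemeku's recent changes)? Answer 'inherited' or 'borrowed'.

If inherited, *moyenha would pass through all of Vemeku's changes:
Vemeku: *moyenha > moyinha > moyina > muyina  (by pre-nasal raising, h-loss, vowel merger)
If borrowed from Kamir 'moyinho' after the early changes, it would undergo only the recent ones:
  rule 4 (vowel merger): no change (moyinho)
  rule 5 (intervocalic lenition): no change (moyinho)
  rule 6 (vowel merger): moyinho → muyinhu
  ⇒ as a loan: muyinhu
Vemeku 'muyinhu' matches the loan outcome 'muyinhu', not the inherited 'muyina' — it skipped the early Vemeku changes, so it was borrowed from Kamir.

borrowed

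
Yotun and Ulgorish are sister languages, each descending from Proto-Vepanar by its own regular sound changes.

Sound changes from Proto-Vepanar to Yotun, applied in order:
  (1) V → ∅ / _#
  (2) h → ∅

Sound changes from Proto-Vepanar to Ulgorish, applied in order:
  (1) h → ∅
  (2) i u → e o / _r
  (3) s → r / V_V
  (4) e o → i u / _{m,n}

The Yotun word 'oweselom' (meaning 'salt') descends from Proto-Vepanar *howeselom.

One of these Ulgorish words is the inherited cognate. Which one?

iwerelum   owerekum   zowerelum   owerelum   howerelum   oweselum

Ulgorish: *howeselom > oweselom > owerelom > owerelum  (by h-loss, rhotacism, pre-nasal raising)
Among the options, 'owerelum' alone shows every Ulgorish change applied in order.

owerelum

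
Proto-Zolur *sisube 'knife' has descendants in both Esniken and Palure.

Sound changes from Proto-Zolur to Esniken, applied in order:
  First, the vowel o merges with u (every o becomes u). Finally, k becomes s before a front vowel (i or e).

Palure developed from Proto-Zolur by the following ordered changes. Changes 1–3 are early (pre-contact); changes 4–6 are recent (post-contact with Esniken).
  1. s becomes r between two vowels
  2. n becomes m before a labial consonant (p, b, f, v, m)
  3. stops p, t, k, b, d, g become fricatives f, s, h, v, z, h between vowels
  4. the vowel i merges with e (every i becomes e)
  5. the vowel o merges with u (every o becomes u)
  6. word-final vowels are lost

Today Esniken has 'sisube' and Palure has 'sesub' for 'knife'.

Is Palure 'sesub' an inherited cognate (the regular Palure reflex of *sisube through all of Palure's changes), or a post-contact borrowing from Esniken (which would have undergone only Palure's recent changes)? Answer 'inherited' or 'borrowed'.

borrowed

If inherited, *sisube would pass through all of Palure's changes:
Palure: *sisube > sirube > siruve > seruve > seruv  (by rhotacism, intervocalic lenition, vowel merger, apocope)
If borrowed from Esniken 'sisube' after the early changes, it would undergo only the recent ones:
  rule 4 (vowel merger): sisube → sesube
  rule 5 (vowel merger): no change (sesube)
  rule 6 (apocope): sesube → sesub
  ⇒ as a loan: sesub
Palure 'sesub' matches the loan outcome 'sesub', not the inherited 'seruv' — it skipped the early Palure changes, so it was borrowed from Esniken.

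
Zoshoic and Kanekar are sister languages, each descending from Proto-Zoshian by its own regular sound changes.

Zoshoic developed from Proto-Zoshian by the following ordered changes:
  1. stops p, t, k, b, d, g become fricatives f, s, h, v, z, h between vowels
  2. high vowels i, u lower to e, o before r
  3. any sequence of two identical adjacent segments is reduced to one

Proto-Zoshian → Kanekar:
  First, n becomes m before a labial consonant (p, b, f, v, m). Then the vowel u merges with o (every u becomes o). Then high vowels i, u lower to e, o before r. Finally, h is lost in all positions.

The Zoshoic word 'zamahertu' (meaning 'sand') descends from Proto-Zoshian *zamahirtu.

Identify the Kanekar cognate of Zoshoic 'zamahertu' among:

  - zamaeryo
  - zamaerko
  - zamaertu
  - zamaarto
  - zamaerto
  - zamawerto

zamaerto

Kanekar: *zamahirtu > zamahirto > zamaherto > zamaerto  (by vowel merger, pre-rhotic lowering, h-loss)
Among the options, 'zamaerto' alone shows every Kanekar change applied in order.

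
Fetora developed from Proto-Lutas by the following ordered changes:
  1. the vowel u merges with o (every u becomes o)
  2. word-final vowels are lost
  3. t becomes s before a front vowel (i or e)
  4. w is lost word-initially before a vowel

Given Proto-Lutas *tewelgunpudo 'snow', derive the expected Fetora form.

Fetora: start from *tewelgunpudo.
  rule 1 (vowel merger): tewelgunpudo → tewelgonpodo
  rule 2 (apocope): tewelgonpodo → tewelgonpod
  rule 3 (palatalisation): tewelgonpod → sewelgonpod
  rule 4: no change — sewelgonpod
  ⇒ Fetora sewelgonpod

sewelgonpod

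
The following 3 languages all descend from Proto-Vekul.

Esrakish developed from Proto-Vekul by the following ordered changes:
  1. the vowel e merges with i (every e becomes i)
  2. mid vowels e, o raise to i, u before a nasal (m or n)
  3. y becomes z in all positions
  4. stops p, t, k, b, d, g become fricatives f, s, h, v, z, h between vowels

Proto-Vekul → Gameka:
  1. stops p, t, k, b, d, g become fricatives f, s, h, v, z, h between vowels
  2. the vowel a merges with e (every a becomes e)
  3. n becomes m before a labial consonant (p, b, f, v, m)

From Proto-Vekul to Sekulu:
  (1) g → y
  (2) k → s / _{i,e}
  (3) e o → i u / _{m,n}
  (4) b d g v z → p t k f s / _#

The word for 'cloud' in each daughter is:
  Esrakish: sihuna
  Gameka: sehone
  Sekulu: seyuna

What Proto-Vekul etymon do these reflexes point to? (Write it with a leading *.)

*segona

Position 3: Esrakish has h, Gameka has h, Sekulu has y. Taking the neighbouring segments as reconstructed: Esrakish h could go back to *k or *g or *h; Gameka h could go back to *k or *g or *h; Sekulu y could go back to *g or *y — the one source consistent with every daughter is *g.
Position 4: Esrakish has u, Gameka has o, Sekulu has u. Gameka preserves o here (none of its changes turn any other segment into o), so the proto-segment is *o.
This points to *segona. Verify forward in each daughter:
Esrakish: *segona
  segona → sigona   [vowel merger]
  sigona → siguna   [pre-nasal raising]
  siguna (rule 3 does not apply)
  siguna → sihuna   [intervocalic lenition]
  giving Esrakish sihuna.
Gameka: *segona
  segona → sehona   [intervocalic lenition]
  sehona → sehone   [vowel merger]
  sehone (rule 3 does not apply)
  giving Gameka sehone.
Sekulu: start from *segona.
  rule 1 (unconditioned shift): segona → seyona
  rule 2: no change — seyona
  rule 3 (pre-nasal raising): seyona → seyuna
  rule 4: no change — seyuna
  ⇒ Sekulu seyuna
No other proto-form is consistent with every reflex, so the reconstruction is *segona.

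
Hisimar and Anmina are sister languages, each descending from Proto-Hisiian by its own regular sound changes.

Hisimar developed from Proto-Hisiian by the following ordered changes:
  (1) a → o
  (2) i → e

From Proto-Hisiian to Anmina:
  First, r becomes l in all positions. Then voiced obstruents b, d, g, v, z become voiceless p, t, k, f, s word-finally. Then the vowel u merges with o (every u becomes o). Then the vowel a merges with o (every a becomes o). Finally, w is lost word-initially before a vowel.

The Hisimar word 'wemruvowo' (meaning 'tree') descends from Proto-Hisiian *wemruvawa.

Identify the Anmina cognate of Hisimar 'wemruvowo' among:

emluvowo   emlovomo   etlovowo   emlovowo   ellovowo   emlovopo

emlovowo

Anmina: *wemruvawa
  wemruvawa → wemluvawa   [unconditioned shift]
  wemluvawa (rule 2 does not apply)
  wemluvawa → wemlovawa   [vowel merger]
  wemlovawa → wemlovowo   [vowel merger]
  wemlovowo → emlovowo   [glide loss]
  giving Anmina emlovowo.
Among the options, 'emlovowo' alone shows every Anmina change applied in order.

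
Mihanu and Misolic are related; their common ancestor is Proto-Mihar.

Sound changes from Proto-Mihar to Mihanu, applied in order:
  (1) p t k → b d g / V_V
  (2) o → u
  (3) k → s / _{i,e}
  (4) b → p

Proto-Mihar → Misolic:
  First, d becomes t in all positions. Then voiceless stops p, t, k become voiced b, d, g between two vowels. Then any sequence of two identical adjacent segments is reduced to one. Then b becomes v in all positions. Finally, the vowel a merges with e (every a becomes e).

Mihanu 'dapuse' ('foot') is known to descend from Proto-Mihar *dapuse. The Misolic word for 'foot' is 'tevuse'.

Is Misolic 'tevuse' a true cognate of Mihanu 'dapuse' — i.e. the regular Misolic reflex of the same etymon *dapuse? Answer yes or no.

yes

Derive the expected Misolic reflex of *dapuse:
Misolic: *dapuse > tapuse > tabuse > tavuse > tevuse  (by unconditioned shift, intervocalic voicing, unconditioned shift, vowel merger)
Misolic 'tevuse' matches the regular reflex exactly, so the pair is cognate.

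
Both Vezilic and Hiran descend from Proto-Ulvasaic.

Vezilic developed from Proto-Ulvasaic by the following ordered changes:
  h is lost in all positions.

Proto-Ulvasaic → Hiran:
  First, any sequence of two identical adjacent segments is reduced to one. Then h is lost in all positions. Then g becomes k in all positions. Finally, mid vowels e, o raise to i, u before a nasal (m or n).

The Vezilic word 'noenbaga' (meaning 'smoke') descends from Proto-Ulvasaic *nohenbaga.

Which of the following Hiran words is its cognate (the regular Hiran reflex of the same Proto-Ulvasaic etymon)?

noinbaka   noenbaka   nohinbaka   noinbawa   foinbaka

Hiran: start from *nohenbaga.
  rule 1: no change — nohenbaga
  rule 2 (h-loss): nohenbaga → noenbaga
  rule 3 (unconditioned shift): noenbaga → noenbaka
  rule 4 (pre-nasal raising): noenbaka → noinbaka
  ⇒ Hiran noinbaka
The other candidates each miss or misapply at least one Hiran change.

noinbaka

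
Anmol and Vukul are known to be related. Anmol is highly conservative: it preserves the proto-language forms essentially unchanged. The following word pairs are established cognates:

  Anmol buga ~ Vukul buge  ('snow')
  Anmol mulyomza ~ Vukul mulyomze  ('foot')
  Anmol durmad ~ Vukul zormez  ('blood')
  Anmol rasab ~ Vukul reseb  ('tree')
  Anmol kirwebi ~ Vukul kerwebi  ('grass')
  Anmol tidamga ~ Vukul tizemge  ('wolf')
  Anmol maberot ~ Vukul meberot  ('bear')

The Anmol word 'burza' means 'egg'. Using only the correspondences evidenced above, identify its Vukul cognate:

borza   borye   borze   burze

borze

durmad ~ zormez — Anmol u corresponds to Vukul o after a consonant, before r.
buga ~ buge, mulyomza ~ mulyomze — Anmol a corresponds to Vukul e word-finally.
Applying these to Anmol 'burza':
  burza → borza   (u→o after a consonant, before r)
  borza → borze   (a→e word-finally)
So the Vukul cognate is 'borze'.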